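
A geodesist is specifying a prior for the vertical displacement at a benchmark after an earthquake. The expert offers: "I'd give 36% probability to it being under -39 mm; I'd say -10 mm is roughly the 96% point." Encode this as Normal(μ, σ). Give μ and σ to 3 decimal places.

The p-quantile of Normal(μ,σ) is μ + z_p·σ, with z_{0.36} = -0.3585 and z_{0.96} = 1.751.
Eliminate σ: μ = (z₂·x₁ − z₁·x₂)/(z₂ − z₁) = (1.751·-39 − (-0.3585)·-10)/2.109 = -34.071.
Then σ = (x₂ − x₁)/(z₂ − z₁) = (-10 − -39)/2.109 = 13.750.

μ = -34.071, σ = 13.750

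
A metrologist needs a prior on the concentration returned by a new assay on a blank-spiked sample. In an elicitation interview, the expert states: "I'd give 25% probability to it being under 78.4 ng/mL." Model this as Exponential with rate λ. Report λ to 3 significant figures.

P(T < 78.4) = 1 − e^(−λ·78.4) = 0.25, so λ = −ln(1−0.25)/78.4 = −ln(0.75)/78.4 = 0.00367.

λ ≈ 0.00367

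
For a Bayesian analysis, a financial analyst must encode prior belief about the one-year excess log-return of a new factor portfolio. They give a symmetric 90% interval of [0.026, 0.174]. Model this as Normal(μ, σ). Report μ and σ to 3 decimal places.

μ = 0.100, σ = 0.045

A symmetric 90% interval runs μ ± z·σ with z = 1.645.
Half-width = 0.074, so σ = 0.074/1.645 = 0.045.
μ is the interval midpoint, 0.100.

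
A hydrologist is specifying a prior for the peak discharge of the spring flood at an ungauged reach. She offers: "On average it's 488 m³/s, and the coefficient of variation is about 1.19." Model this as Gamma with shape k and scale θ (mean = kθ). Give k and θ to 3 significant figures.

k ≈ 0.706, θ ≈ 691

For Gamma(k, scale θ): mean = kθ, variance = kθ², so CV = 1/√k.
CV = 1.19, hence k = 1/CV² = 0.706.
Then θ = mean/k = 488/0.706 = 691.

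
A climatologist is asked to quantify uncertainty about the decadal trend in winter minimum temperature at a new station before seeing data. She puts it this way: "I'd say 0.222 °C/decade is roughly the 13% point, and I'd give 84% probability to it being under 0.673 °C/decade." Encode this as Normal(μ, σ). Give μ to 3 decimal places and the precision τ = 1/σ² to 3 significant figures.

For Normal(μ,σ), the p-quantile is μ + z_p·σ. Here z_{0.13} = -1.126, z_{0.84} = 0.9945.
So 0.222 = μ − 1.126σ and 0.673 = μ + 0.9945σ.
Subtracting: σ = (0.673 − 0.222)/(0.9945 − (-1.126)) = 0.213.
Then μ = 0.222 − (-1.126)·0.213 = 0.462.
Precision τ = 1/σ² = 1/0.2127² = 22.1.

μ = 0.462, τ = 22.1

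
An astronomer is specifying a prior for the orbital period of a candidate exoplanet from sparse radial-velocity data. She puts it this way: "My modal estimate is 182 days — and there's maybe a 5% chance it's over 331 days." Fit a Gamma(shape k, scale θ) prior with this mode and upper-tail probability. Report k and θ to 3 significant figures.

k ≈ 8.79, θ ≈ 23.4

Gamma(k,θ) with k>1 has mode (k−1)θ, so θ = 182/(k−1).
Need P(X < 331) = 0.95 with θ tied to k this way. Start at k = 2, θ = 182: P(X<331) ≈ 0.543.
Too low — raise k to concentrate. Iterating converges to k ≈ 8.79.
Then θ = 182/(8.79−1) ≈ 23.4.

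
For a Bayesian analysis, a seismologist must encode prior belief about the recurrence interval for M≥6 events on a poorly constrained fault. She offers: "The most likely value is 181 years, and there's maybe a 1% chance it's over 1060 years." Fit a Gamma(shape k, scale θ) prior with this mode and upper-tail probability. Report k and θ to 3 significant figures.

Gamma(k,θ) with k>1 has mode (k−1)θ, so θ = 181/(k−1).
Need P(X < 1060) = 0.99 with θ tied to k this way. Start at k = 2, θ = 181: P(X<1060) ≈ 0.980.
Too low — raise k to concentrate. Iterating converges to k ≈ 2.19.
Then θ = 181/(2.19−1) ≈ 152.

k ≈ 2.19, θ ≈ 152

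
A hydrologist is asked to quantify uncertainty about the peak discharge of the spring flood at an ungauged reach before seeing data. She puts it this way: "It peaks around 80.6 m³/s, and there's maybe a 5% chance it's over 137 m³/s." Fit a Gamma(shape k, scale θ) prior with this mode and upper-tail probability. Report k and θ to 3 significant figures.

Gamma(k,θ) with k>1 has mode (k−1)θ, so θ = 80.6/(k−1).
Need P(X < 137) = 0.95 with θ tied to k this way. Start at k = 2, θ = 80.6: P(X<137) ≈ 0.507.
Too low — raise k to concentrate. Iterating converges to k ≈ 10.9.
Then θ = 80.6/(10.9−1) ≈ 8.12.

k ≈ 10.9, θ ≈ 8.12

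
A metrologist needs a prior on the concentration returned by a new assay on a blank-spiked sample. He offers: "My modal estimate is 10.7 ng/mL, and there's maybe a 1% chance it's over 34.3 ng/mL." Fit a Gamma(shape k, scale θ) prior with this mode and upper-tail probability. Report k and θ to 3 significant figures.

Gamma(k,θ) with k>1 has mode (k−1)θ, so θ = 10.7/(k−1).
Need P(X < 34.3) = 0.99 with θ tied to k this way. Start at k = 2, θ = 10.7: P(X<34.3) ≈ 0.830.
Too low — raise k to concentrate. Iterating converges to k ≈ 4.26.
Then θ = 10.7/(4.26−1) ≈ 3.28.

k ≈ 4.26, θ ≈ 3.28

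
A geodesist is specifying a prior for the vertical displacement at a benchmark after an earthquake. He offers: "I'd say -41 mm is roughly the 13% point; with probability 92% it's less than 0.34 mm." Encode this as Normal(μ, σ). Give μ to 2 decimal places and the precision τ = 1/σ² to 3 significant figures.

The p-quantile of Normal(μ,σ) is μ + z_p·σ, with z_{0.13} = -1.126 and z_{0.92} = 1.405.
Eliminate σ: μ = (z₂·x₁ − z₁·x₂)/(z₂ − z₁) = (1.405·-41 − (-1.126)·0.34)/2.531 = -22.61.
Then σ = (x₂ − x₁)/(z₂ − z₁) = (0.34 − -41)/2.531 = 16.33.
Precision τ = 1/σ² = 1/16.33² = 0.00375.

μ = -22.61, τ = 0.00375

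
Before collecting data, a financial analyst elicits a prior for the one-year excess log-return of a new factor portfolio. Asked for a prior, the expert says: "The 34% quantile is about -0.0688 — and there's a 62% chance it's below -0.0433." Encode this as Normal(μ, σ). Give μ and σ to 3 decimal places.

μ = -0.054, σ = 0.036

The p-quantile of Normal(μ,σ) is μ + z_p·σ, with z_{0.34} = -0.4125 and z_{0.62} = 0.3055.
Eliminate σ: μ = (z₂·x₁ − z₁·x₂)/(z₂ − z₁) = (0.3055·-0.0688 − (-0.4125)·-0.0433)/0.7179 = -0.054.
Then σ = (x₂ − x₁)/(z₂ − z₁) = (-0.0433 − -0.0688)/0.7179 = 0.036.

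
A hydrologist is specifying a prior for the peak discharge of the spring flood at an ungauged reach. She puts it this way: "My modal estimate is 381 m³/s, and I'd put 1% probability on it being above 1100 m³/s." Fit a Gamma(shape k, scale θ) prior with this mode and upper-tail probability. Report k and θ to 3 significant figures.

Gamma(k,θ) with k>1 has mode (k−1)θ, so θ = 381/(k−1).
Need P(X < 1100) = 0.99 with θ tied to k this way. Start at k = 2, θ = 381: P(X<1100) ≈ 0.783.
Too low — raise k to concentrate. Iterating converges to k ≈ 5.04.
Then θ = 381/(5.04−1) ≈ 94.3.

k ≈ 5.04, θ ≈ 94.3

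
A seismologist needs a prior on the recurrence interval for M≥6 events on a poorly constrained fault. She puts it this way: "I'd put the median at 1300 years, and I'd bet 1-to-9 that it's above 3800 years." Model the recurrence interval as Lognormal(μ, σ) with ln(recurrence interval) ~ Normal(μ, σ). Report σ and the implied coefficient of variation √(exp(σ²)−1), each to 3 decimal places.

If T ~ Lognormal(μ,σ) then ln T ~ Normal(μ,σ), so the p-quantile of ln T is μ + z_p·σ.
ln(1300) = 7.17 and ln(3800) = 8.243; z_{0.5} = 0, z_{0.9} = 1.282.
σ = (8.243 − 7.17)/(1.282 − (0)) = 0.837.
μ = 7.17 − (0)·0.837 = 7.170.
CV = √(exp(σ²)−1) = √(exp(0.7005)−1) = 1.007.

σ ≈ 0.837, CV ≈ 1.007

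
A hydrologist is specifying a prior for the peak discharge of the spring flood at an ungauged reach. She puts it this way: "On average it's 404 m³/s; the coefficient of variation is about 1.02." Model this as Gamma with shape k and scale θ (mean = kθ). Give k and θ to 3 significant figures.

k ≈ 0.961, θ ≈ 420

For Gamma(k, scale θ): mean = kθ, variance = kθ², so CV = 1/√k.
CV = 1.02, hence k = 1/CV² = 0.961.
Then θ = mean/k = 404/0.961 = 420.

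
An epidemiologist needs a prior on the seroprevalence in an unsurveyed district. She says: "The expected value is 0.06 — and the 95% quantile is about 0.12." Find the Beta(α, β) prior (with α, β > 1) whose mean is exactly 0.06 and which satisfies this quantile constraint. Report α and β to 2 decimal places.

α ≈ 3.28, β ≈ 51.37

With mean 0.06 fixed, write α = 0.06s, β = 0.94s where s = α+β.
Need P(θ < 0.12) = 0.95 under Beta(0.06s, 0.94s). Normal approximation: (q−m)/√(m(1−m)/s) ≈ z_{0.95} = 1.64, so s ≈ 0.06·0.94·(1.64)²/(0.12−0.06)² = 42.4.
At s = 42.4: P(θ<0.12) ≈ 0.932. Adjusting to match 0.95 gives s ≈ 54.65.
So α = 0.06·54.65 ≈ 3.28, β = 0.94·54.65 ≈ 51.37.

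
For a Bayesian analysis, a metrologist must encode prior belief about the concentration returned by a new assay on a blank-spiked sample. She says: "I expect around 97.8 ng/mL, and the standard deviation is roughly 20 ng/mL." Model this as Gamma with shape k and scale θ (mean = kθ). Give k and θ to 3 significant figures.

k ≈ 23.9, θ ≈ 4.09

For Gamma(k, scale θ): mean = kθ, variance = kθ², so CV = 1/√k.
CV = SD/mean = 20/97.8 = 0.2045, hence k = 1/CV² = 23.9.
Then θ = mean/k = 97.8/23.9 = 4.09.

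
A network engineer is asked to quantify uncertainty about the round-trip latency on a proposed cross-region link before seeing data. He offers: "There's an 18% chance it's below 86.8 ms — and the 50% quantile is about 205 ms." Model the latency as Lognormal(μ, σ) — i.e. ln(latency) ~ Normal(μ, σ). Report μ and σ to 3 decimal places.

μ ≈ 5.323, σ ≈ 0.939

If T ~ Lognormal(μ,σ) then ln T ~ Normal(μ,σ), so the p-quantile of ln T is μ + z_p·σ.
ln(86.8) = 4.464 and ln(205) = 5.323; z_{0.18} = -0.9154, z_{0.5} = 0.
σ = (5.323 − 4.464)/(0 − (-0.9154)) = 0.939.
μ = 4.464 − (-0.9154)·0.939 = 5.323.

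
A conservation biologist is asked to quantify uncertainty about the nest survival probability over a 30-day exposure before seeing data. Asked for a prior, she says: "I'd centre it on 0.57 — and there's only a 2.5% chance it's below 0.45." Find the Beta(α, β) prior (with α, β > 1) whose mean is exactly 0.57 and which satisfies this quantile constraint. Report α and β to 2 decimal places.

With mean 0.57 fixed, write α = 0.57s, β = 0.43s where s = α+β.
Need P(θ < 0.45) = 0.025 under Beta(0.57s, 0.43s). Normal approximation: (q−m)/√(m(1−m)/s) ≈ z_{0.025} = -1.96, so s ≈ 0.57·0.43·(-1.96)²/(0.45−0.57)² = 65.4.
At s = 65.4: P(θ<0.45) ≈ 0.026. Adjusting to match 0.025 gives s ≈ 66.17.
So α = 0.57·66.17 ≈ 37.72, β = 0.43·66.17 ≈ 28.45.

α ≈ 37.72, β ≈ 28.45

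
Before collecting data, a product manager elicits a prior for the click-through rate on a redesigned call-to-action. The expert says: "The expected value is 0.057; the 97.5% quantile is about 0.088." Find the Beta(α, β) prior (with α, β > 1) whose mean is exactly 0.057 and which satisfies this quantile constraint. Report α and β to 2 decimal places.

With mean 0.057 fixed, write α = 0.057s, β = 0.943s where s = α+β.
Need P(θ < 0.088) = 0.975 under Beta(0.057s, 0.943s). Normal approximation: (q−m)/√(m(1−m)/s) ≈ z_{0.975} = 1.96, so s ≈ 0.057·0.943·(1.96)²/(0.088−0.057)² = 214.9.
At s = 214.9: P(θ<0.088) ≈ 0.963. Adjusting to match 0.975 gives s ≈ 262.82.
So α = 0.057·262.82 ≈ 14.98, β = 0.943·262.82 ≈ 247.84.

α ≈ 14.98, β ≈ 247.84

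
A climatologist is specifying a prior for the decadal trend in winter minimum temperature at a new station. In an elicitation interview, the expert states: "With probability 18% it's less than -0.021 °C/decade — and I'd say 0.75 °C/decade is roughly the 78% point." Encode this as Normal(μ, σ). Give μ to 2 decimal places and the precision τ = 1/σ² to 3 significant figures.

For Normal(μ,σ), the p-quantile is μ + z_p·σ. Here z_{0.18} = -0.9154, z_{0.78} = 0.7722.
So -0.021 = μ − 0.9154σ and 0.75 = μ + 0.7722σ.
Subtracting: σ = (0.75 − -0.021)/(0.7722 − (-0.9154)) = 0.46.
Then μ = -0.021 − (-0.9154)·0.46 = 0.40.
Precision τ = 1/σ² = 1/0.4569² = 4.79.

μ = 0.40, τ = 4.79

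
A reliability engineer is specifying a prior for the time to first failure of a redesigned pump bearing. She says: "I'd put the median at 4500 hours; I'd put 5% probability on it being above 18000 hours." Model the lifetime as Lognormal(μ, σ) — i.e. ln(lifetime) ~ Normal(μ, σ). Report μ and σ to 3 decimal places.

If T ~ Lognormal(μ,σ) then ln T ~ Normal(μ,σ), so the p-quantile of ln T is μ + z_p·σ.
ln(4500) = 8.412 and ln(18000) = 9.798; z_{0.5} = 0, z_{0.95} = 1.645.
σ = (9.798 − 8.412)/(1.645 − (0)) = 0.843.
μ = 8.412 − (0)·0.843 = 8.412.

μ ≈ 8.412, σ ≈ 0.843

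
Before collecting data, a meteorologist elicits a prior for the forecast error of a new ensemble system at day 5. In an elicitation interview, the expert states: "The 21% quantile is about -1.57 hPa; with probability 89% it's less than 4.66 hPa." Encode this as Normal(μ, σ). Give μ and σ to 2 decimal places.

For Normal(μ,σ), the p-quantile is μ + z_p·σ. Here z_{0.21} = -0.8064, z_{0.89} = 1.227.
So -1.57 = μ − 0.8064σ and 4.66 = μ + 1.227σ.
Subtracting: σ = (4.66 − -1.57)/(1.227 − (-0.8064)) = 3.06.
Then μ = -1.57 − (-0.8064)·3.06 = 0.90.

μ = 0.90, σ = 3.06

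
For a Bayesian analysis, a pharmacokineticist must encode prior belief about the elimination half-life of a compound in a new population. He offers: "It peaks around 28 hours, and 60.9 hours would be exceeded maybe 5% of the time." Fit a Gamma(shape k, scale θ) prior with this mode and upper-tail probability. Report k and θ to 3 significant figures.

k ≈ 5.56, θ ≈ 6.14

Gamma(k,θ) with k>1 has mode (k−1)θ, so θ = 28/(k−1).
Need P(X < 60.9) = 0.95 with θ tied to k this way. Start at k = 2, θ = 28: P(X<60.9) ≈ 0.639.
Too low — raise k to concentrate. Iterating converges to k ≈ 5.56.
Then θ = 28/(5.56−1) ≈ 6.14.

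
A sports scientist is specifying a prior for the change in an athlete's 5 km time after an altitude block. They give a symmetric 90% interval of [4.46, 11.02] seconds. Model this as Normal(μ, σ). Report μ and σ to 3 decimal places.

A symmetric 90% interval runs μ ± z·σ with z = 1.645.
Half-width = 3.28, so σ = 3.28/1.645 = 1.994.
μ is the interval midpoint, 7.740.

μ = 7.740, σ = 1.994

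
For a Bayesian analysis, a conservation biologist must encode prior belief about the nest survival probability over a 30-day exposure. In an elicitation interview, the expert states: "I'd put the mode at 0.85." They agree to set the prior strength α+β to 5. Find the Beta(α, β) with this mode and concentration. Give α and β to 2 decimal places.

For α,β > 1 the Beta mode is (α−1)/(α+β−2). With α+β = 5, the mode is (α−1)/3.
Set (α−1)/3 = 0.85 → α = 1 + 0.85·3 = 3.55.
β = 5 − α = 1.45.

α = 3.55, β = 1.45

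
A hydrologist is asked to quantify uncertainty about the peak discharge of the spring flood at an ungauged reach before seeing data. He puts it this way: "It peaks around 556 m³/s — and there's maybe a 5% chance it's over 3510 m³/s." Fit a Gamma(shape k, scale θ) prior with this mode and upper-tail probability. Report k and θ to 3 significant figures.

Gamma(k,θ) with k>1 has mode (k−1)θ, so θ = 556/(k−1).
Need P(X < 3510) = 0.95 with θ tied to k this way. Start at k = 2, θ = 556: P(X<3510) ≈ 0.987.
Too high — lower k to spread out. Iterating converges to k ≈ 1.66.
Then θ = 556/(1.66−1) ≈ 838.

k ≈ 1.66, θ ≈ 838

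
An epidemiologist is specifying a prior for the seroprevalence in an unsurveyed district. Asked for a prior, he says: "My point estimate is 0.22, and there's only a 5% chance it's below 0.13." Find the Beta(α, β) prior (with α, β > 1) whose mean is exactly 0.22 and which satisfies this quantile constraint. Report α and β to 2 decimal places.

α ≈ 10.65, β ≈ 37.76

With mean 0.22 fixed, write α = 0.22s, β = 0.78s where s = α+β.
Need P(θ < 0.13) = 0.05 under Beta(0.22s, 0.78s). Normal approximation: (q−m)/√(m(1−m)/s) ≈ z_{0.05} = -1.64, so s ≈ 0.22·0.78·(-1.64)²/(0.13−0.22)² = 57.3.
At s = 57.3: P(θ<0.13) ≈ 0.036. Adjusting to match 0.05 gives s ≈ 48.41.
So α = 0.22·48.41 ≈ 10.65, β = 0.78·48.41 ≈ 37.76.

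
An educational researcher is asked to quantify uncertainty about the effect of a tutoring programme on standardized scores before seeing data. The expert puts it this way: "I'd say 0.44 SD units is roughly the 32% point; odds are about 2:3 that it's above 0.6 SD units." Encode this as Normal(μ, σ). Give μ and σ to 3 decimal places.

μ = 0.544, σ = 0.222

For Normal(μ,σ), the p-quantile is μ + z_p·σ. Here z_{0.32} = -0.4677, z_{0.6} = 0.2533.
So 0.44 = μ − 0.4677σ and 0.6 = μ + 0.2533σ.
Subtracting: σ = (0.6 − 0.44)/(0.2533 − (-0.4677)) = 0.222.
Then μ = 0.44 − (-0.4677)·0.222 = 0.544.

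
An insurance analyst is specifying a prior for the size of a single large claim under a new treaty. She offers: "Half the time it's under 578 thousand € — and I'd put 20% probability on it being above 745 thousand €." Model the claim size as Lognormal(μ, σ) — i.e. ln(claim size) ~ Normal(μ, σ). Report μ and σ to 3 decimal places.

μ ≈ 6.360, σ ≈ 0.302

If T ~ Lognormal(μ,σ) then ln T ~ Normal(μ,σ), so the p-quantile of ln T is μ + z_p·σ.
ln(578) = 6.36 and ln(745) = 6.613; z_{0.5} = 0, z_{0.8} = 0.8416.
σ = (6.613 − 6.36)/(0.8416 − (0)) = 0.302.
μ = 6.36 − (0)·0.302 = 6.360.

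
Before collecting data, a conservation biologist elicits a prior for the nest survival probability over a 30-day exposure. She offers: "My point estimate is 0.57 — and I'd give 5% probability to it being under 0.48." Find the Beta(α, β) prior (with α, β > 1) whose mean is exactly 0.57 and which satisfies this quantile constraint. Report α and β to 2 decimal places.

α ≈ 47.18, β ≈ 35.59

With mean 0.57 fixed, write α = 0.57s, β = 0.43s where s = α+β.
Need P(θ < 0.48) = 0.05 under Beta(0.57s, 0.43s). Normal approximation: (q−m)/√(m(1−m)/s) ≈ z_{0.05} = -1.64, so s ≈ 0.57·0.43·(-1.64)²/(0.48−0.57)² = 81.9.
At s = 81.9: P(θ<0.48) ≈ 0.051. Adjusting to match 0.05 gives s ≈ 82.77.
So α = 0.57·82.77 ≈ 47.18, β = 0.43·82.77 ≈ 35.59.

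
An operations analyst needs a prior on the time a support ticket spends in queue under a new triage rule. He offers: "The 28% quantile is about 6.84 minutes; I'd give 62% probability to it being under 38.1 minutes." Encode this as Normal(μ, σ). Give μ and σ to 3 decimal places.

μ = 27.350, σ = 35.190

For Normal(μ,σ), the p-quantile is μ + z_p·σ. Here z_{0.28} = -0.5828, z_{0.62} = 0.3055.
So 6.84 = μ − 0.5828σ and 38.1 = μ + 0.3055σ.
Subtracting: σ = (38.1 − 6.84)/(0.3055 − (-0.5828)) = 35.190.
Then μ = 6.84 − (-0.5828)·35.190 = 27.350.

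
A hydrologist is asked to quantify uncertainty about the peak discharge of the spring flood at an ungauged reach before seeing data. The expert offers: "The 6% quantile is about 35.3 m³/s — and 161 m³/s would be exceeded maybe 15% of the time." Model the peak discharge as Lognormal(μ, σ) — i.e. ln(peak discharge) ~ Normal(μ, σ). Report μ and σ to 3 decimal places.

If T ~ Lognormal(μ,σ) then ln T ~ Normal(μ,σ), so the p-quantile of ln T is μ + z_p·σ.
ln(35.3) = 3.564 and ln(161) = 5.081; z_{0.06} = -1.555, z_{0.85} = 1.036.
σ = (5.081 − 3.564)/(1.036 − (-1.555)) = 0.586.
μ = 3.564 − (-1.555)·0.586 = 4.474.

μ ≈ 4.474, σ ≈ 0.586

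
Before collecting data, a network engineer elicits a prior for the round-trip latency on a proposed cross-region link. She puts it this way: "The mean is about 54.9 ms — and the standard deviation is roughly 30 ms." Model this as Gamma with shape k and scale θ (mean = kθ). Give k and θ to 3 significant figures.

k ≈ 3.35, θ ≈ 16.4

For Gamma(k, scale θ): mean = kθ, variance = kθ², so CV = 1/√k.
CV = SD/mean = 30/54.9 = 0.5464, hence k = 1/CV² = 3.35.
Then θ = mean/k = 54.9/3.35 = 16.4.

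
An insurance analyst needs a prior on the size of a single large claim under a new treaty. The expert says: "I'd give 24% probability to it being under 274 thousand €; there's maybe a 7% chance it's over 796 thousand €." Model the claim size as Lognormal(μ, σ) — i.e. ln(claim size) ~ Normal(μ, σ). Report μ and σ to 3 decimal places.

If T ~ Lognormal(μ,σ) then ln T ~ Normal(μ,σ), so the p-quantile of ln T is μ + z_p·σ.
ln(274) = 5.613 and ln(796) = 6.68; z_{0.24} = -0.7063, z_{0.93} = 1.476.
σ = (6.68 − 5.613)/(1.476 − (-0.7063)) = 0.489.
μ = 5.613 − (-0.7063)·0.489 = 5.958.

μ ≈ 5.958, σ ≈ 0.489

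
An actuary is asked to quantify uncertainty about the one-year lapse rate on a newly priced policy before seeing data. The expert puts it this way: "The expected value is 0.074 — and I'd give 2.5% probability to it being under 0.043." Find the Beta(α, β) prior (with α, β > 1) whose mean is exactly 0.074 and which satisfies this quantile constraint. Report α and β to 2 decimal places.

α ≈ 15.89, β ≈ 198.89

With mean 0.074 fixed, write α = 0.074s, β = 0.926s where s = α+β.
Need P(θ < 0.043) = 0.025 under Beta(0.074s, 0.926s). Normal approximation: (q−m)/√(m(1−m)/s) ≈ z_{0.025} = -1.96, so s ≈ 0.074·0.926·(-1.96)²/(0.043−0.074)² = 273.9.
At s = 273.9: P(θ<0.043) ≈ 0.013. Adjusting to match 0.025 gives s ≈ 214.78.
So α = 0.074·214.78 ≈ 15.89, β = 0.926·214.78 ≈ 198.89.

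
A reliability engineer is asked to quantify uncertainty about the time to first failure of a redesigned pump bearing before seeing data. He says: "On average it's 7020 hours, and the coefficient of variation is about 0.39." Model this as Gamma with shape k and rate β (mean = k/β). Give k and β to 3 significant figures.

For Gamma(k, rate β): mean = k/β, variance = k/β², so CV = 1/√k.
CV = 0.39, hence k = 1/CV² = 6.57.
Then β = k/mean = 6.57/7020 = 0.000937.

k ≈ 6.57, β ≈ 0.000937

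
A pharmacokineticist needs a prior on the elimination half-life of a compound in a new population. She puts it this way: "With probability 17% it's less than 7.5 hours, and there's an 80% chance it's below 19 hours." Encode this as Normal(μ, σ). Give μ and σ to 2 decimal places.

For Normal(μ,σ), the p-quantile is μ + z_p·σ. Here z_{0.17} = -0.9542, z_{0.8} = 0.8416.
So 7.5 = μ − 0.9542σ and 19 = μ + 0.8416σ.
Subtracting: σ = (19 − 7.5)/(0.8416 − (-0.9542)) = 6.40.
Then μ = 7.5 − (-0.9542)·6.40 = 13.61.

μ = 13.61, σ = 6.40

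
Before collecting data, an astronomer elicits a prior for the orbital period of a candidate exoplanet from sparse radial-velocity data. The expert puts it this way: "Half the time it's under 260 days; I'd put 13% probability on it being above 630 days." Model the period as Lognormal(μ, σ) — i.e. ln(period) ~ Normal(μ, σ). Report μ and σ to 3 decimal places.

If T ~ Lognormal(μ,σ) then ln T ~ Normal(μ,σ), so the p-quantile of ln T is μ + z_p·σ.
ln(260) = 5.561 and ln(630) = 6.446; z_{0.5} = 0, z_{0.87} = 1.126.
σ = (6.446 − 5.561)/(1.126 − (0)) = 0.786.
μ = 5.561 − (0)·0.786 = 5.561.

μ ≈ 5.561, σ ≈ 0.786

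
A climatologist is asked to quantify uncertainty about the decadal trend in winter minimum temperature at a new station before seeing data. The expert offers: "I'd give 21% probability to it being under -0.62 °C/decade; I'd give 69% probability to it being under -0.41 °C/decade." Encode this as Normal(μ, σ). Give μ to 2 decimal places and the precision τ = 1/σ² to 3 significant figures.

μ = -0.49, τ = 38.5

For Normal(μ,σ), the p-quantile is μ + z_p·σ. Here z_{0.21} = -0.8064, z_{0.69} = 0.4959.
So -0.62 = μ − 0.8064σ and -0.41 = μ + 0.4959σ.
Subtracting: σ = (-0.41 − -0.62)/(0.4959 − (-0.8064)) = 0.16.
Then μ = -0.62 − (-0.8064)·0.16 = -0.49.
Precision τ = 1/σ² = 1/0.1613² = 38.5.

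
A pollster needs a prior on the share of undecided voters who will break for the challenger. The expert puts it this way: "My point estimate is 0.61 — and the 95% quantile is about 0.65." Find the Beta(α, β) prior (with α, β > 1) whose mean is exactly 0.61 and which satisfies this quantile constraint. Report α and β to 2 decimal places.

With mean 0.61 fixed, write α = 0.61s, β = 0.39s where s = α+β.
Need P(θ < 0.65) = 0.95 under Beta(0.61s, 0.39s). Normal approximation: (q−m)/√(m(1−m)/s) ≈ z_{0.95} = 1.64, so s ≈ 0.61·0.39·(1.64)²/(0.65−0.61)² = 402.3.
At s = 402.3: P(θ<0.65) ≈ 0.952. Adjusting to match 0.95 gives s ≈ 395.08.
So α = 0.61·395.08 ≈ 241.00, β = 0.39·395.08 ≈ 154.08.

α ≈ 241.00, β ≈ 154.08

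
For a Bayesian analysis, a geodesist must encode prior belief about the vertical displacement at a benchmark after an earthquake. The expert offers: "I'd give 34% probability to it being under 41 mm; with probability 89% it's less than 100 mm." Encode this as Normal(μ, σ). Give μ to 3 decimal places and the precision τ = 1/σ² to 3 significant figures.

μ = 55.848, τ = 0.000772

The p-quantile of Normal(μ,σ) is μ + z_p·σ, with z_{0.34} = -0.4125 and z_{0.89} = 1.227.
Eliminate σ: μ = (z₂·x₁ − z₁·x₂)/(z₂ − z₁) = (1.227·41 − (-0.4125)·100)/1.639 = 55.848.
Then σ = (x₂ − x₁)/(z₂ − z₁) = (100 − 41)/1.639 = 35.998.
Precision τ = 1/σ² = 1/36² = 0.000772.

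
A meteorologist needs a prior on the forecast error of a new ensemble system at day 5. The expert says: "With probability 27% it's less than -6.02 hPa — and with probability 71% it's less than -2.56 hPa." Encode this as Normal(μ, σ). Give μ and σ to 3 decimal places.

μ = -4.202, σ = 2.967

The p-quantile of Normal(μ,σ) is μ + z_p·σ, with z_{0.27} = -0.6128 and z_{0.71} = 0.5534.
Eliminate σ: μ = (z₂·x₁ − z₁·x₂)/(z₂ − z₁) = (0.5534·-6.02 − (-0.6128)·-2.56)/1.166 = -4.202.
Then σ = (x₂ − x₁)/(z₂ − z₁) = (-2.56 − -6.02)/1.166 = 2.967.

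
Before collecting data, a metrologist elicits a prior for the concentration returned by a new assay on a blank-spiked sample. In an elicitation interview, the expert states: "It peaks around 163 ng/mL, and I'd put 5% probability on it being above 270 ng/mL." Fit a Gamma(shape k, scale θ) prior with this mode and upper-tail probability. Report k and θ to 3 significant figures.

Gamma(k,θ) with k>1 has mode (k−1)θ, so θ = 163/(k−1).
Need P(X < 270) = 0.95 with θ tied to k this way. Start at k = 2, θ = 163: P(X<270) ≈ 0.493.
Too low — raise k to concentrate. Iterating converges to k ≈ 12.
Then θ = 163/(12−1) ≈ 14.9.

k ≈ 12, θ ≈ 14.9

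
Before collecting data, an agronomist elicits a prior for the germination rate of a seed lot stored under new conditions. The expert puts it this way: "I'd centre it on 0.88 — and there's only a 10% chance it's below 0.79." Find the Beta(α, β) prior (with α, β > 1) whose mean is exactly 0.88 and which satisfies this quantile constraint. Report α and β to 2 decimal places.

α ≈ 20.50, β ≈ 2.80

With mean 0.88 fixed, write α = 0.88s, β = 0.12s where s = α+β.
Need P(θ < 0.79) = 0.1 under Beta(0.88s, 0.12s). Normal approximation: (q−m)/√(m(1−m)/s) ≈ z_{0.1} = -1.28, so s ≈ 0.88·0.12·(-1.28)²/(0.79−0.88)² = 21.4.
At s = 21.4: P(θ<0.79) ≈ 0.107. Adjusting to match 0.1 gives s ≈ 23.30.
So α = 0.88·23.30 ≈ 20.50, β = 0.12·23.30 ≈ 2.80.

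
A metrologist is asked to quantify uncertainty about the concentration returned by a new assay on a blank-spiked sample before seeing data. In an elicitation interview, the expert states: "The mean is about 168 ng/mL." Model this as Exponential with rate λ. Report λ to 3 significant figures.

λ ≈ 0.00595

Exponential mean = 1/λ, so λ = 1/168.0 = 0.00595.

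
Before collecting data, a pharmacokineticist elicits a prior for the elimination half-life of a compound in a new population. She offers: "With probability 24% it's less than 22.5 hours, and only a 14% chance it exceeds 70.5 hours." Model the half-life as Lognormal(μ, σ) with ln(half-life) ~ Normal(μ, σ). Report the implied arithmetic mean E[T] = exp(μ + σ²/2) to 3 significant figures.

If T ~ Lognormal(μ,σ) then ln T ~ Normal(μ,σ), so the p-quantile of ln T is μ + z_p·σ.
ln(22.5) = 3.114 and ln(70.5) = 4.256; z_{0.24} = -0.7063, z_{0.86} = 1.08.
σ = (4.256 − 3.114)/(1.08 − (-0.7063)) = 0.639.
μ = 3.114 − (-0.7063)·0.639 = 3.565.
E[T] = exp(μ + σ²/2) = exp(3.565 + 0.2043) = 43.4 hours.

E[T] ≈ 43.4 hours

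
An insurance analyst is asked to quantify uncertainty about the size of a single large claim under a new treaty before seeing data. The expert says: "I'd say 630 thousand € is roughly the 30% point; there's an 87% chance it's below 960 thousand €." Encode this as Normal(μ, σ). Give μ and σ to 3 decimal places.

The p-quantile of Normal(μ,σ) is μ + z_p·σ, with z_{0.3} = -0.5244 and z_{0.87} = 1.126.
Eliminate σ: μ = (z₂·x₁ − z₁·x₂)/(z₂ − z₁) = (1.126·630 − (-0.5244)·960)/1.651 = 734.830.
Then σ = (x₂ − x₁)/(z₂ − z₁) = (960 − 630)/1.651 = 199.904.

μ = 734.830, σ = 199.904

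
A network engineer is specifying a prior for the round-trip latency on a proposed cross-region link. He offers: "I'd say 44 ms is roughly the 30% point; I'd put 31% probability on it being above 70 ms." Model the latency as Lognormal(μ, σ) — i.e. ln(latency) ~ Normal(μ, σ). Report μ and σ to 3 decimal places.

If T ~ Lognormal(μ,σ) then ln T ~ Normal(μ,σ), so the p-quantile of ln T is μ + z_p·σ.
ln(44) = 3.784 and ln(70) = 4.248; z_{0.3} = -0.5244, z_{0.69} = 0.4959.
σ = (4.248 − 3.784)/(0.4959 − (-0.5244)) = 0.455.
μ = 3.784 − (-0.5244)·0.455 = 4.023.

μ ≈ 4.023, σ ≈ 0.455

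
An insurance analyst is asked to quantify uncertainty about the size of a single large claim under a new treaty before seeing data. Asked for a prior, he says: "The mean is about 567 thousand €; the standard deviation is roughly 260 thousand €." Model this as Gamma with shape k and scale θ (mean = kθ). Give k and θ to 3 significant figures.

k ≈ 4.76, θ ≈ 119

For Gamma(k, scale θ): mean = kθ, variance = kθ², so CV = 1/√k.
CV = SD/mean = 260/567 = 0.4586, hence k = 1/CV² = 4.76.
Then θ = mean/k = 567/4.76 = 119.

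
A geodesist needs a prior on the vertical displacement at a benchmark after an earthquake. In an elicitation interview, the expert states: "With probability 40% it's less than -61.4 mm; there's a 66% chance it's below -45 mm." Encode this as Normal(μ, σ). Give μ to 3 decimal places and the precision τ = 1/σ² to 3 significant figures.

μ = -55.160, τ = 0.00165

The p-quantile of Normal(μ,σ) is μ + z_p·σ, with z_{0.4} = -0.2533 and z_{0.66} = 0.4125.
Eliminate σ: μ = (z₂·x₁ − z₁·x₂)/(z₂ − z₁) = (0.4125·-61.4 − (-0.2533)·-45)/0.6658 = -55.160.
Then σ = (x₂ − x₁)/(z₂ − z₁) = (-45 − -61.4)/0.6658 = 24.632.
Precision τ = 1/σ² = 1/24.63² = 0.00165.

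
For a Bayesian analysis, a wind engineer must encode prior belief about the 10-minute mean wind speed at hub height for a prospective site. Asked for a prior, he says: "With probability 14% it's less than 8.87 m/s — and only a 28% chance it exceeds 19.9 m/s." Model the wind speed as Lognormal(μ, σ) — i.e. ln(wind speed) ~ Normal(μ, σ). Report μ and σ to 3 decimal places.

If T ~ Lognormal(μ,σ) then ln T ~ Normal(μ,σ), so the p-quantile of ln T is μ + z_p·σ.
ln(8.87) = 2.183 and ln(19.9) = 2.991; z_{0.14} = -1.08, z_{0.72} = 0.5828.
σ = (2.991 − 2.183)/(0.5828 − (-1.08)) = 0.486.
μ = 2.183 − (-1.08)·0.486 = 2.708.

μ ≈ 2.708, σ ≈ 0.486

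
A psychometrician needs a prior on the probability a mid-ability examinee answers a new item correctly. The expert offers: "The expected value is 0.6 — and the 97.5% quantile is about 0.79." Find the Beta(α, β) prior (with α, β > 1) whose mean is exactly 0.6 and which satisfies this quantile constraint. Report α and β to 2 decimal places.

With mean 0.6 fixed, write α = 0.6s, β = 0.4s where s = α+β.
Need P(θ < 0.79) = 0.975 under Beta(0.6s, 0.4s). Normal approximation: (q−m)/√(m(1−m)/s) ≈ z_{0.975} = 1.96, so s ≈ 0.6·0.4·(1.96)²/(0.79−0.6)² = 25.5.
At s = 25.5: P(θ<0.79) ≈ 0.983. Adjusting to match 0.975 gives s ≈ 21.84.
So α = 0.6·21.84 ≈ 13.10, β = 0.4·21.84 ≈ 8.73.

α ≈ 13.10, β ≈ 8.73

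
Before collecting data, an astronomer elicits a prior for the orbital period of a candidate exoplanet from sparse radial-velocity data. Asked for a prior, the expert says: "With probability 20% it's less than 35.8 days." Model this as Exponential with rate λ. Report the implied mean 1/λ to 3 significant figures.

mean ≈ 160 days

P(T < 35.8) = 1 − e^(−λ·35.8) = 0.2, so λ = −ln(1−0.2)/35.8 = −ln(0.8)/35.8 = 0.00623.
Mean = 1/λ = 160 days.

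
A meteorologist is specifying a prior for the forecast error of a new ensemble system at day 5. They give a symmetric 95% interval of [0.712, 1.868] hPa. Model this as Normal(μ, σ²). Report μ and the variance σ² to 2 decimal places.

μ = 1.29, σ² = 0.09

A symmetric 95% interval runs μ ± z·σ with z = 1.96.
Half-width = 0.578, so σ = 0.578/1.96 = 0.295 and σ² = 0.09.
μ is the interval midpoint, 1.29.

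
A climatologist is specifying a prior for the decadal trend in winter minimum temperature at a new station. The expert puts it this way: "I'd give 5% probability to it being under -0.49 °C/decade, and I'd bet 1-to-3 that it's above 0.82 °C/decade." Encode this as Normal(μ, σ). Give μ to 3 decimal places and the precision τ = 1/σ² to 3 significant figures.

μ = 0.439, τ = 3.13

For Normal(μ,σ), the p-quantile is μ + z_p·σ. Here z_{0.05} = -1.645, z_{0.75} = 0.6745.
So -0.49 = μ − 1.645σ and 0.82 = μ + 0.6745σ.
Subtracting: σ = (0.82 − -0.49)/(0.6745 − (-1.645)) = 0.565.
Then μ = -0.49 − (-1.645)·0.565 = 0.439.
Precision τ = 1/σ² = 1/0.5648² = 3.13.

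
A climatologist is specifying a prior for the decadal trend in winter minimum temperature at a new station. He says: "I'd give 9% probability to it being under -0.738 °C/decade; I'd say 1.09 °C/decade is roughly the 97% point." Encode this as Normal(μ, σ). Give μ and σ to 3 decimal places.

The p-quantile of Normal(μ,σ) is μ + z_p·σ, with z_{0.09} = -1.341 and z_{0.97} = 1.881.
Eliminate σ: μ = (z₂·x₁ − z₁·x₂)/(z₂ − z₁) = (1.881·-0.738 − (-1.341)·1.09)/3.222 = 0.023.
Then σ = (x₂ − x₁)/(z₂ − z₁) = (1.09 − -0.738)/3.222 = 0.567.

μ = 0.023, σ = 0.567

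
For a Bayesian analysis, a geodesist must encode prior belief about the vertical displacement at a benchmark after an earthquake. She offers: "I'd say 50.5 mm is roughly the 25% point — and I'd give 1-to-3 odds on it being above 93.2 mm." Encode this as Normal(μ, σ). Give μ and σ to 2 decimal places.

The p-quantile of Normal(μ,σ) is μ + z_p·σ, with z_{0.25} = -0.6745 and z_{0.75} = 0.6745.
Eliminate σ: μ = (z₂·x₁ − z₁·x₂)/(z₂ − z₁) = (0.6745·50.5 − (-0.6745)·93.2)/1.349 = 71.85.
Then σ = (x₂ − x₁)/(z₂ − z₁) = (93.2 − 50.5)/1.349 = 31.65.

μ = 71.85, σ = 31.65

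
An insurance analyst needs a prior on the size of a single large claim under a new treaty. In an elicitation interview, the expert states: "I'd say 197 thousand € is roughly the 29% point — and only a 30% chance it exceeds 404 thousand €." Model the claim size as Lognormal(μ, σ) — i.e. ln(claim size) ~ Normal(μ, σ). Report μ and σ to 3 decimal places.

If T ~ Lognormal(μ,σ) then ln T ~ Normal(μ,σ), so the p-quantile of ln T is μ + z_p·σ.
ln(197) = 5.283 and ln(404) = 6.001; z_{0.29} = -0.5534, z_{0.7} = 0.5244.
σ = (6.001 − 5.283)/(0.5244 − (-0.5534)) = 0.666.
μ = 5.283 − (-0.5534)·0.666 = 5.652.

μ ≈ 5.652, σ ≈ 0.666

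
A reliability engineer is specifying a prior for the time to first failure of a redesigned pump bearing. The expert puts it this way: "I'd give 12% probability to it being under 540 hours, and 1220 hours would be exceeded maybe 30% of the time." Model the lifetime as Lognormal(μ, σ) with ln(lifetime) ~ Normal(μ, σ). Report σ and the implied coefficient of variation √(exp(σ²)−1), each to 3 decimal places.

If T ~ Lognormal(μ,σ) then ln T ~ Normal(μ,σ), so the p-quantile of ln T is μ + z_p·σ.
ln(540) = 6.292 and ln(1220) = 7.107; z_{0.12} = -1.175, z_{0.7} = 0.5244.
σ = (7.107 − 6.292)/(0.5244 − (-1.175)) = 0.480.
μ = 6.292 − (-1.175)·0.480 = 6.855.
CV = √(exp(σ²)−1) = √(exp(0.2300)−1) = 0.509.

σ ≈ 0.480, CV ≈ 0.509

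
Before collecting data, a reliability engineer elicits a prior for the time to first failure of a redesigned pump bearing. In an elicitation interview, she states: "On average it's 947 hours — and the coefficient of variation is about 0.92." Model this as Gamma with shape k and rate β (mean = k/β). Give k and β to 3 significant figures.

For Gamma(k, rate β): mean = k/β, variance = k/β², so CV = 1/√k.
CV = 0.92, hence k = 1/CV² = 1.18.
Then β = k/mean = 1.18/947 = 0.00125.

k ≈ 1.18, β ≈ 0.00125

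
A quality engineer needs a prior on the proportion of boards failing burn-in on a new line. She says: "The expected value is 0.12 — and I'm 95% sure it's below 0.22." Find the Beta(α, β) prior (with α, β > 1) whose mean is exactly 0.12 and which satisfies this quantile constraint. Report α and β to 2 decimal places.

α ≈ 4.20, β ≈ 30.81

With mean 0.12 fixed, write α = 0.12s, β = 0.88s where s = α+β.
Need P(θ < 0.22) = 0.95 under Beta(0.12s, 0.88s). Normal approximation: (q−m)/√(m(1−m)/s) ≈ z_{0.95} = 1.64, so s ≈ 0.12·0.88·(1.64)²/(0.22−0.12)² = 28.6.
At s = 28.6: P(θ<0.22) ≈ 0.934. Adjusting to match 0.95 gives s ≈ 35.01.
So α = 0.12·35.01 ≈ 4.20, β = 0.88·35.01 ≈ 30.81.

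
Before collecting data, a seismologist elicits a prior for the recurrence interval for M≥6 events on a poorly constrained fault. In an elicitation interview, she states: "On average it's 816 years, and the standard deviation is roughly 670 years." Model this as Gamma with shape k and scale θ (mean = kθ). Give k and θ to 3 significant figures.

k ≈ 1.48, θ ≈ 550

For Gamma(k, scale θ): mean = kθ, variance = kθ², so CV = 1/√k.
CV = SD/mean = 670/816 = 0.8211, hence k = 1/CV² = 1.48.
Then θ = mean/k = 816/1.48 = 550.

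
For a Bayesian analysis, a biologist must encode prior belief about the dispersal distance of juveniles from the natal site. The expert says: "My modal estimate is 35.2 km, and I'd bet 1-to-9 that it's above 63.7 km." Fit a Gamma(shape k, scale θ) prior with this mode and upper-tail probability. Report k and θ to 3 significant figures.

Gamma(k,θ) with k>1 has mode (k−1)θ, so θ = 35.2/(k−1).
Need P(X < 63.7) = 0.9 with θ tied to k this way. Start at k = 2, θ = 35.2: P(X<63.7) ≈ 0.540.
Too low — raise k to concentrate. Iterating converges to k ≈ 6.41.
Then θ = 35.2/(6.41−1) ≈ 6.5.

k ≈ 6.41, θ ≈ 6.5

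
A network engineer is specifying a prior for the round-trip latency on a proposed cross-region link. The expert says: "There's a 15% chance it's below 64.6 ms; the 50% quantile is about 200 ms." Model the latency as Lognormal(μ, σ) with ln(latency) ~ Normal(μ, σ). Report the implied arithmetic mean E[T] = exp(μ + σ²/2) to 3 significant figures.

E[T] ≈ 362 ms

If T ~ Lognormal(μ,σ) then ln T ~ Normal(μ,σ), so the p-quantile of ln T is μ + z_p·σ.
ln(64.6) = 4.168 and ln(200) = 5.298; z_{0.15} = -1.036, z_{0.5} = 0.
σ = (5.298 − 4.168)/(0 − (-1.036)) = 1.090.
μ = 4.168 − (-1.036)·1.090 = 5.298.
E[T] = exp(μ + σ²/2) = exp(5.298 + 0.5945) = 362 ms.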